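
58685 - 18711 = 39974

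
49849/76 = 655+69/76 ≈ 655.91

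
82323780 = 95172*865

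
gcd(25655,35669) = 1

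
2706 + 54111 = 56817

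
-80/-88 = 10/11 ≈ 0.909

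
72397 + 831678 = 904075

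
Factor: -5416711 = -1 * 523^1 * 10357^1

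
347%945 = 347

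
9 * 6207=55863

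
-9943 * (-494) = 4911842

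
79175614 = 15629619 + 63545995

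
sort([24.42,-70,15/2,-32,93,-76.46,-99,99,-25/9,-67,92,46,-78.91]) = [-99,-78.91,-76.46,-70,-67,-32,-25/9,15/2,24.42,46,92,93,99]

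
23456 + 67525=90981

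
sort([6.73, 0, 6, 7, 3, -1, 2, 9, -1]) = [-1, -1, 0, 2, 3, 6, 6.73, 7, 9]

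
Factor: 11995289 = 19^1*37^1*113^1*151^1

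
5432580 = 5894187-461607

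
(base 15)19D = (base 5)2443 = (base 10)373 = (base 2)101110101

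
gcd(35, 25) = 5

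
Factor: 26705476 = 2^2 * 7^1 * 79^1 * 12073^1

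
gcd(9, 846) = 9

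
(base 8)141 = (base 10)97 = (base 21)4d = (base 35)2r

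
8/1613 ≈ 0.00496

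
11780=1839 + 9941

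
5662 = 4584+1078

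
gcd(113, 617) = 1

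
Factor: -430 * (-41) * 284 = 2^3 * 5^1 * 41^1 * 43^1 * 71^1 = 5006920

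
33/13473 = 11/4491 ≈ 0.00245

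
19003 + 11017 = 30020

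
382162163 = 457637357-75475194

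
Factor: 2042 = 2^1 * 1021^1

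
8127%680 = 647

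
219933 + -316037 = -96104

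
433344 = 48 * 9028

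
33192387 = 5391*6157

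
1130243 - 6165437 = -5035194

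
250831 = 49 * 5119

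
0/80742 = 0 = 0.00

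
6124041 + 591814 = 6715855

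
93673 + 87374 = 181047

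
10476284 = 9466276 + 1010008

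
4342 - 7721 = -3379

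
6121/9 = 680+1/9 ≈ 680.11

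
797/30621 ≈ 0.0260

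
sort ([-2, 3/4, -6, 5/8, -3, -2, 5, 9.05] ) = [-6, -3, -2, -2, 5/8, 3/4, 5, 9.05] 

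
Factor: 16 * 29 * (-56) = -1 * 2^7 * 7^1 * 29^1 = -25984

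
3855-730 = 3125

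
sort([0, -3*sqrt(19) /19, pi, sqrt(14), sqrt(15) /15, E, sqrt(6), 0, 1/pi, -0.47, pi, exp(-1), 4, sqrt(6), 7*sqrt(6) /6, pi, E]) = [-3*sqrt(19) /19, -0.47, 0, 0, sqrt(15) /15, 1/pi, exp(-1), sqrt(6), sqrt(6), E, E, 7*sqrt(6) /6, pi, pi, pi, sqrt(14), 4]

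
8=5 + 3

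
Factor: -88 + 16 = -1*2^3*3^2 = -72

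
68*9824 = 668032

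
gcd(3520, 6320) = 80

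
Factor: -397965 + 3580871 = 2^1 * 103^1 * 15451^1 = 3182906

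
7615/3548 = 2 + 519/3548 ≈ 2.15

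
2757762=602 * 4581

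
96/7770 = 16/1295 ≈ 0.0124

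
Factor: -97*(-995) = 5^1*97^1*199^1 = 96515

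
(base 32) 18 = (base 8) 50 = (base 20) 20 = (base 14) 2c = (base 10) 40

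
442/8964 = 221/4482 ≈ 0.0493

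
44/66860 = 11/16715 ≈ 0.000658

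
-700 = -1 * 700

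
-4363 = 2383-6746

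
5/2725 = 1/545 ≈ 0.00183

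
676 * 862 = 582712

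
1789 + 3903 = 5692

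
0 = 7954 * 0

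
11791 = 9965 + 1826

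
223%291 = 223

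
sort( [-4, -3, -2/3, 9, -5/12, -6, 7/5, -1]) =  [-6, -4, -3, -1, -2/3, -5/12, 7/5, 9]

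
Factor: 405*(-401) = -1*3^4*5^1*401^1 = -162405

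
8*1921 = 15368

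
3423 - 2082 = 1341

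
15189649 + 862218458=877408107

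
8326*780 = 6494280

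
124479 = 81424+43055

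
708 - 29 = 679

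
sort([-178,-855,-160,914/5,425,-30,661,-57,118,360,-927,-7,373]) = [-927,-855,-178,-160,-57,-30,-7,118,914/5,360,373,425,661]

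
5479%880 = 199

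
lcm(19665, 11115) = 255645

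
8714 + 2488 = 11202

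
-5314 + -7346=-12660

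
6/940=3/470 ≈ 0.00638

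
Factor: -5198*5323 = -1*2^1*23^1*113^1*5323^1 = -27668954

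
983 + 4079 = 5062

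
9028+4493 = 13521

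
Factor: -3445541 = -1*11^1*59^1*5309^1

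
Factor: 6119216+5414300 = 2^2*2883379^1 = 11533516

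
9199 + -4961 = 4238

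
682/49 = 13 + 45/49 ≈ 13.92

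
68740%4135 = 2580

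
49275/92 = 535 + 55/92 ≈ 535.60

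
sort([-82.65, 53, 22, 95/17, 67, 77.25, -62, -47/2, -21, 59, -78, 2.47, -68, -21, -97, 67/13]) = [-97, -82.65, -78, -68, -62, -47/2, -21, -21, 2.47, 67/13, 95/17, 22, 53, 59, 67, 77.25]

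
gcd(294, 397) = 1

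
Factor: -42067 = -1*23^1*31^1*59^1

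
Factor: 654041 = 17^1 * 79^1 * 487^1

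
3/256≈0.0117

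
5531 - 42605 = -37074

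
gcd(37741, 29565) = 73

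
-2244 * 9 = -20196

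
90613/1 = 90613 = 90613.00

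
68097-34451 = 33646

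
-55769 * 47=-2621143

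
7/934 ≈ 0.00749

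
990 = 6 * 165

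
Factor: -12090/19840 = -1 * 2^(-6) * 3^1 * 13^1 = -39/64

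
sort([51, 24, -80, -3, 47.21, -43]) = [-80, -43, -3, 24, 47.21, 51]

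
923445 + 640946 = 1564391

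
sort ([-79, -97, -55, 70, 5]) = [-97, -79, -55, 5, 70]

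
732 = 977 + -245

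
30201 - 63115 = -32914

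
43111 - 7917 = 35194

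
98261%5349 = 1979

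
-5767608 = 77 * (-74904)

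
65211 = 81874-16663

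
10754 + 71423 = 82177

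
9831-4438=5393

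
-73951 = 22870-96821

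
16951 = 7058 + 9893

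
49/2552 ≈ 0.0192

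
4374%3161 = 1213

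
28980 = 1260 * 23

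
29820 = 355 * 84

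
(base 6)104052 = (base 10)8672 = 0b10000111100000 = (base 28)b1k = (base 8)20740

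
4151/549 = 7 + 308/549 ≈ 7.56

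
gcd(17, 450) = 1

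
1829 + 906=2735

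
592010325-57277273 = 534733052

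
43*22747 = 978121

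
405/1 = 405 = 405.00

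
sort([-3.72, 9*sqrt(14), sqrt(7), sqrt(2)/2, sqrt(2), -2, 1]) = [-3.72, -2, sqrt(2)/2, 1, sqrt(2), sqrt(7), 9*sqrt(14)]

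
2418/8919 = 806/2973 ≈ 0.271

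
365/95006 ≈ 0.00384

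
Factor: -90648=-1*2^3*3^2*1259^1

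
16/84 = 4/21 ≈ 0.190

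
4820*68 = 327760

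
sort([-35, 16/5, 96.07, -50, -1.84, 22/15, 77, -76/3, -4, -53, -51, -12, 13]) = [-53, -51, -50, -35, -76/3, -12, -4, -1.84, 22/15, 16/5, 13, 77, 96.07]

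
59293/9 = 6588+1/9 ≈ 6588.11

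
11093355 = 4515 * 2457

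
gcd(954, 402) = 6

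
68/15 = 4 + 8/15 ≈ 4.53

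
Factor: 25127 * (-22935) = -1 * 3^1 * 5^1 * 11^1 * 139^1 * 25127^1 = -576287745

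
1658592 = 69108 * 24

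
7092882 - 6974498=118384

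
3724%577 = 262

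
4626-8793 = -4167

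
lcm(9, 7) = 63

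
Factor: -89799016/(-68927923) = 2^3*19^1*601^1*983^1*2927^(-1)*23549^(-1)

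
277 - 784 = -507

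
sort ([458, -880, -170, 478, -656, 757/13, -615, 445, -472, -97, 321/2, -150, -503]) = [-880, -656, -615, -503, -472, -170, -150, -97, 757/13, 321/2, 445, 458, 478]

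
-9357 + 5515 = -3842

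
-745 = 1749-2494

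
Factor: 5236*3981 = 2^2*3^1*7^1*11^1*17^1*1327^1 = 20844516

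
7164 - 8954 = -1790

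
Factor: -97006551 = -1 * 3^1 * 32335517^1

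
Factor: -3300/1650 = -1*2^1 = -2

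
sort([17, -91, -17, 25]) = [-91, -17, 17, 25]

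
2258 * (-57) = -128706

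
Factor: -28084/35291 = -1 * 2^2 * 7^1 * 17^1 * 59^1 * 35291^(-1)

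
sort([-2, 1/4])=[-2, 1/4]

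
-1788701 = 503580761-505369462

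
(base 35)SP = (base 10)1005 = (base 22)21F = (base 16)3ED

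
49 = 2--47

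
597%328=269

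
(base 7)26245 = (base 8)15517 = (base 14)2795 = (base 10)6991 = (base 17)1734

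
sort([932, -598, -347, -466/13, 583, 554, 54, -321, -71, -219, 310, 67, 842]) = [-598, -347, -321, -219, -71, -466/13, 54, 67, 310, 554, 583, 842, 932]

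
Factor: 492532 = 2^2 * 59^1 * 2087^1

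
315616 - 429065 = -113449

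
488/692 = 122/173 ≈ 0.705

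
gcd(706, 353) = 353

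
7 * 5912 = 41384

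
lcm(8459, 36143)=397573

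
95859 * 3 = 287577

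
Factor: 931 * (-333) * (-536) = 2^3 * 3^2 * 7^2 * 19^1 * 37^1 * 67^1 = 166172328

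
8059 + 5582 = 13641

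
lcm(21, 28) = 84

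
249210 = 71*3510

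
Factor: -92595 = -1*3^1*5^1*6173^1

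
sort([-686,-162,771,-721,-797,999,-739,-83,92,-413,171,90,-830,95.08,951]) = [-830,-797,-739,-721,-686,-413,-162,-83,90,92,95.08,171,771,951,999]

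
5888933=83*70951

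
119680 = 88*1360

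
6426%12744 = 6426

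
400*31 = 12400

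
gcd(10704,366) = 6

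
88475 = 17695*5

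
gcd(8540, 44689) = 1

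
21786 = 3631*6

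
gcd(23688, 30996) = 252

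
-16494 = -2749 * 6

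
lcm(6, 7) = 42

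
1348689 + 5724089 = 7072778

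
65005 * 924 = 60064620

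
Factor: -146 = -1*2^1*73^1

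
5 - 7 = -2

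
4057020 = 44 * 92205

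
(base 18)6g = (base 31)40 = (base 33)3p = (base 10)124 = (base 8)174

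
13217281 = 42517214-29299933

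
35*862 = 30170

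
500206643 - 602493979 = -102287336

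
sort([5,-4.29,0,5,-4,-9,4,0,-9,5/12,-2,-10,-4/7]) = [-10,-9,-9,-4.29,-4,-2,-4/7,0,0,5/12,4,5,5]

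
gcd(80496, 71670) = 6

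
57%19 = 0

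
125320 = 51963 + 73357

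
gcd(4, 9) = 1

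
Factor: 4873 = 11^1*443^1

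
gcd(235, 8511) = 1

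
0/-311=0=0.00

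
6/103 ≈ 0.0583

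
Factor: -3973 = -1*29^1*137^1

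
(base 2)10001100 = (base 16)8c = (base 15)95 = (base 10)140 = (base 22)68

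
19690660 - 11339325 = 8351335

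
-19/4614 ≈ -0.00412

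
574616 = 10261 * 56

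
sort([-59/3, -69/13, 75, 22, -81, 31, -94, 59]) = [-94, -81, -59/3, -69/13, 22, 31, 59, 75]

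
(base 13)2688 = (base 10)5520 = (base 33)529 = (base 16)1590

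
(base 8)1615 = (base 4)32031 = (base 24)1dl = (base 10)909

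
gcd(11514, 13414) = 38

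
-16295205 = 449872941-466168146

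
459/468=51/52 ≈ 0.981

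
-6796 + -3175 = -9971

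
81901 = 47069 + 34832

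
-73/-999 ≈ 0.0731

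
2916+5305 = 8221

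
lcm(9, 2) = 18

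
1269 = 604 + 665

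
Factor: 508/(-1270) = -1*2^1*5^(-1) = -2/5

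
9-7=2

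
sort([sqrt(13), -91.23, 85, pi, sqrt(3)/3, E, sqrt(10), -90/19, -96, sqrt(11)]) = [-96, -91.23, -90/19, sqrt(3)/3, E, pi, sqrt(10), sqrt(11), sqrt(13), 85]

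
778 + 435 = 1213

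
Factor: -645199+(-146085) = -1*2^2*13^1*15217^1 = -791284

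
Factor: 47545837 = 5477^1*8681^1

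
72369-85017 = -12648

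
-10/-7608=5/3804 ≈ 0.00131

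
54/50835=18/16945 ≈ 0.00106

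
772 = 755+17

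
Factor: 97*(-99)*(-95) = 3^2*5^1*11^1*19^1*97^1 = 912285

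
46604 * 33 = 1537932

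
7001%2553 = 1895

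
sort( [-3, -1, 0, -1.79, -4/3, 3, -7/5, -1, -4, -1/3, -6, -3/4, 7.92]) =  [-6, -4, -3, -1.79, -7/5, -4/3, -1, -1, -3/4, -1/3, 0, 3, 7.92]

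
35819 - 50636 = -14817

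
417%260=157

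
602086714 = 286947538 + 315139176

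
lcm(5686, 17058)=17058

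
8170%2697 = 79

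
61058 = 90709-29651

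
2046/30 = 68 + 1/5 = 68.20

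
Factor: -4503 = -1 * 3^1 * 19^1 * 79^1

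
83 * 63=5229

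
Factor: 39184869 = 3^1*79^1*101^1*1637^1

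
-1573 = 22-1595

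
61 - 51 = 10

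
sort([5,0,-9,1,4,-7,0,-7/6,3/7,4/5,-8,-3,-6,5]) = [-9,-8,-7,-6,-3,-7/6,0,0,3/7,4/5,1,4,5,5]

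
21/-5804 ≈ -0.00362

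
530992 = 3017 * 176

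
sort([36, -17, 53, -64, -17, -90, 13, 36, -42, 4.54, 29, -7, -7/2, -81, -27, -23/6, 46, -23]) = [-90, -81, -64, -42, -27, -23, -17, -17, -7, -23/6, -7/2, 4.54, 13, 29, 36, 36, 46, 53]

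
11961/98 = 122 + 5/98 ≈ 122.05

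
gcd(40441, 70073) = 1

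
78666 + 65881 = 144547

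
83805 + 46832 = 130637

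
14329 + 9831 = 24160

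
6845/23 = 297+14/23 ≈ 297.61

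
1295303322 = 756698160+538605162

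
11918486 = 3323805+8594681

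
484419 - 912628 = -428209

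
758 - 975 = -217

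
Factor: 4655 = 5^1 * 7^2 * 19^1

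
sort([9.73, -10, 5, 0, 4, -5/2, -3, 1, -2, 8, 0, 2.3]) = [-10, -3, -5/2, -2, 0, 0, 1, 2.3, 4, 5, 8, 9.73]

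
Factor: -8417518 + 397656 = -1*2^1*19^1*211049^1 = -8019862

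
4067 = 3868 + 199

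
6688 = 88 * 76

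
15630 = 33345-17715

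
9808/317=30 + 298/317 ≈ 30.94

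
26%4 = 2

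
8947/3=2982+1/3 ≈ 2982.33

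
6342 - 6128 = 214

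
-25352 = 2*(-12676)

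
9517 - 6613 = 2904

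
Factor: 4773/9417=37^1*73^(-1)=37/73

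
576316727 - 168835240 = 407481487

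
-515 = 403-918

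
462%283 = 179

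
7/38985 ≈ 0.000180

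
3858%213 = 24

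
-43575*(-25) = 1089375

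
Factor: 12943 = 7^1*43^2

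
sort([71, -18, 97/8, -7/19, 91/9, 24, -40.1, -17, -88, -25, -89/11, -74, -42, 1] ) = [-88, -74, -42, -40.1, -25, -18, -17, -89/11, -7/19, 1, 91/9, 97/8, 24, 71] 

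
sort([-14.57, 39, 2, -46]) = [-46, -14.57, 2, 39]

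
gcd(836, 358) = 2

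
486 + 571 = 1057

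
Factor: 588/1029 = 2^2*7^(-1) = 4/7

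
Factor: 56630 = 2^1*5^1*7^1*809^1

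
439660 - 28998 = 410662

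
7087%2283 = 238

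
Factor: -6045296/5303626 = -1 * 2^3 * 17^(-1) * 389^(-1) * 401^(-1) * 377831^1 = -3022648/2651813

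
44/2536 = 11/634≈0.0174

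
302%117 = 68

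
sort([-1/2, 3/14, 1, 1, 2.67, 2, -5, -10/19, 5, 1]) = [-5, -10/19, -1/2, 3/14, 1, 1, 1, 2, 2.67, 5]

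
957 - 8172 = -7215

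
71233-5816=65417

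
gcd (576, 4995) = 9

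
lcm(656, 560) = 22960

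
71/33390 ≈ 0.00213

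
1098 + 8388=9486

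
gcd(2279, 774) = 43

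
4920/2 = 2460 = 2460.00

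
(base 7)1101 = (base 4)12021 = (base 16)189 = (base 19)11d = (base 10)393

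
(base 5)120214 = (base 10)4434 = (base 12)2696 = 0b1000101010010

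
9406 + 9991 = 19397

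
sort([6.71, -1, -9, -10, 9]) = [-10, -9, -1, 6.71, 9]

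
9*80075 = 720675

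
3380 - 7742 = -4362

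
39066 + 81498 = 120564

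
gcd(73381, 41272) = 77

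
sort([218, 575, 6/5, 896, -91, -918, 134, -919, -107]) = [-919, -918, -107, -91, 6/5, 134, 218, 575, 896]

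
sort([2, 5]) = [2, 5]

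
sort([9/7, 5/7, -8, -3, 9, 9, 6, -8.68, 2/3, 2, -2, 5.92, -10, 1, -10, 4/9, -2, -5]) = [-10, -10, -8.68, -8, -5, -3, -2, -2, 4/9, 2/3, 5/7, 1, 9/7, 2, 5.92, 6, 9, 9]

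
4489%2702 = 1787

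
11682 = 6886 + 4796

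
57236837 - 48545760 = 8691077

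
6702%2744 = 1214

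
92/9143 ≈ 0.0101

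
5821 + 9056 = 14877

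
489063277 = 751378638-262315361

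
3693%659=398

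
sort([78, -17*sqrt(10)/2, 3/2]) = [-17*sqrt(10)/2, 3/2, 78]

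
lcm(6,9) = 18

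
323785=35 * 9251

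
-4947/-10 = 494 + 7/10 = 494.70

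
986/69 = 14 + 20/69 ≈ 14.29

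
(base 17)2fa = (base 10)843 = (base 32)qb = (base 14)443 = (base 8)1513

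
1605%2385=1605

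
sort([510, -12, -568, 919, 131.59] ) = [-568, -12, 131.59, 510, 919] 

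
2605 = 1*2605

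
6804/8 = 850 + 1/2 = 850.50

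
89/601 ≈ 0.148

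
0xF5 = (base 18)DB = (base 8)365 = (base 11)203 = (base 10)245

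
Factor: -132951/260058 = -1*2^(-1)*7^1*13^1*89^(-1) = -91/178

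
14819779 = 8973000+5846779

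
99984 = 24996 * 4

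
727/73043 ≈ 0.00995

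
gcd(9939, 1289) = 1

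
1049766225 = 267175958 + 782590267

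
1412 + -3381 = -1969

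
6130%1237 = 1182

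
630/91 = 90/13 ≈ 6.92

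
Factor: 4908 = 2^2*3^1*409^1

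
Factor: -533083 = -1 * 19^1 * 28057^1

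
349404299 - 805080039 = -455675740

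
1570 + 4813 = 6383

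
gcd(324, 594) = 54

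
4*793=3172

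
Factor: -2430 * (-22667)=2^1 * 3^5 * 5^1 * 19^1 * 1193^1=55080810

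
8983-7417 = 1566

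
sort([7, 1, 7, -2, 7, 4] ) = [-2, 1, 4, 7, 7, 7] 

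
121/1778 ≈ 0.0681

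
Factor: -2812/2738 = -1 * 2^1 * 19^1 * 37^(-1) = -38/37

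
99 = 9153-9054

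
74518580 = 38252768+36265812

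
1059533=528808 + 530725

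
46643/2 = 23321+1/2 = 23321.50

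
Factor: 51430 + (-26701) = 3^1 * 8243^1 = 24729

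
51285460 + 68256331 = 119541791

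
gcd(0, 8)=8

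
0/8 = 0 = 0.00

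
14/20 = 7/10 = 0.70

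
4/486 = 2/243 ≈ 0.00823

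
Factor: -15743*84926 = -1*2^1*7^1*13^1*173^1*42463^1 = -1336990018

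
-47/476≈-0.0987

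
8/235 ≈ 0.0340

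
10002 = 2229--7773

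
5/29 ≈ 0.172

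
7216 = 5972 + 1244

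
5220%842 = 168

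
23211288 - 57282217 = -34070929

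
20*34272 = 685440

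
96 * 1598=153408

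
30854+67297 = 98151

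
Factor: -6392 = -1*2^3*17^1*47^1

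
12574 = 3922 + 8652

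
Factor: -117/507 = -1*3^1*13^(-1) = -3/13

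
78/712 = 39/356 ≈ 0.110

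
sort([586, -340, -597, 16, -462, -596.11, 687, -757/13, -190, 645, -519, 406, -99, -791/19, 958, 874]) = [-597, -596.11, -519, -462, -340, -190, -99, -757/13, -791/19, 16, 406, 586, 645, 687, 874, 958]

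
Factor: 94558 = 2^1*47279^1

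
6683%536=251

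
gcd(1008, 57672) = 72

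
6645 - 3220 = 3425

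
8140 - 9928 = -1788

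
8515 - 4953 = 3562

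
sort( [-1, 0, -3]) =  [-3, -1, 0]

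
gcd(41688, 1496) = 8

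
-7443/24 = -310 - 1/8 ≈ -310.13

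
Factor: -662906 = -1 * 2^1 * 23^1 * 14411^1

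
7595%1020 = 455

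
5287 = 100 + 5187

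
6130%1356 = 706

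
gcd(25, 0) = 25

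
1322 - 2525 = -1203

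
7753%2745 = 2263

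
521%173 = 2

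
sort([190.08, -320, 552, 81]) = [-320, 81, 190.08, 552]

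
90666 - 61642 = 29024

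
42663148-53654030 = -10990882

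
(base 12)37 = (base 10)43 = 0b101011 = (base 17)29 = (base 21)21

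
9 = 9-0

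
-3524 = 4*(-881)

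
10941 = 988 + 9953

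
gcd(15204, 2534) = 2534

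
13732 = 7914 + 5818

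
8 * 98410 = 787280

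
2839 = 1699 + 1140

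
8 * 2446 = 19568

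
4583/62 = 73 + 57/62≈73.92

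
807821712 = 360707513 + 447114199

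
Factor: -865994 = -1 * 2^1 * 191^1 * 2267^1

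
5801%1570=1091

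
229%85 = 59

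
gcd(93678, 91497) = 3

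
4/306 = 2/153 ≈ 0.0131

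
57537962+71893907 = 129431869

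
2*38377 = 76754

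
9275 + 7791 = 17066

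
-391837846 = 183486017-575323863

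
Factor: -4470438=-1*2^1*3^1*7^1*163^1*653^1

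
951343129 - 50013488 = 901329641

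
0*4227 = 0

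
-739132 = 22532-761664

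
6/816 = 1/136 ≈ 0.00735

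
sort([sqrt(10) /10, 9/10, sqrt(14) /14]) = [sqrt(14) /14, sqrt(10) /10, 9/10]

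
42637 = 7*6091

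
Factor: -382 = -1*2^1*191^1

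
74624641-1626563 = 72998078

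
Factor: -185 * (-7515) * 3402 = 2^1 * 3^7 * 5^2 * 7^1 * 37^1 * 167^1 = 4729715550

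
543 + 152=695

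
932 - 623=309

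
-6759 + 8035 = 1276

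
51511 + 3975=55486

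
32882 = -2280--35162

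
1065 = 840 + 225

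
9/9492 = 3/3164 ≈ 0.000948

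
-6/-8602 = 3/4301 ≈ 0.000698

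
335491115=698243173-362752058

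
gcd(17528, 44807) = 7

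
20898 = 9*2322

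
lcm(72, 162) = 648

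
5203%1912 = 1379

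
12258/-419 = -29 - 107/419 ≈ -29.26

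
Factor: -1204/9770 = -1*2^1*5^(-1)*7^1*43^1*977^(-1) = -602/4885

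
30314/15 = 2020 + 14/15 ≈ 2020.93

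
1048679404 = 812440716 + 236238688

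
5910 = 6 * 985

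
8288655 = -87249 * (-95)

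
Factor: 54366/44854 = 3^1*13^1*17^1*547^(-1) = 663/547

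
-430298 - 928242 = -1358540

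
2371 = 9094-6723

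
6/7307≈0.000821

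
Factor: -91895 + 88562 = -1*3^1*11^1*101^1 = -3333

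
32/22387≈0.00143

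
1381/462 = 2 + 457/462 ≈ 2.99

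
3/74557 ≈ 0.0000402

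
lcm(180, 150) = 900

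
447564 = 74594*6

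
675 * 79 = 53325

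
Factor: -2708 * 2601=-1 * 2^2 * 3^2 * 17^2 * 677^1=-7043508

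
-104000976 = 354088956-458089932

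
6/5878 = 3/2939 ≈ 0.00102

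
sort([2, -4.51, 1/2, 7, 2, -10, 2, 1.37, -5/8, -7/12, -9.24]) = [-10, -9.24, -4.51, -5/8, -7/12, 1/2, 1.37, 2, 2, 2, 7]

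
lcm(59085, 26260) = 236340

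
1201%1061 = 140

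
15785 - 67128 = -51343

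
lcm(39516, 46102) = 276612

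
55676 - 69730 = -14054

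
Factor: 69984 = 2^5*3^7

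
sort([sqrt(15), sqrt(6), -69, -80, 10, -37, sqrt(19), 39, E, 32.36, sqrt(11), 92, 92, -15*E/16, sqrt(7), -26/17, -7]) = [-80, -69, -37, -7, -15*E/16, -26/17, sqrt(6), sqrt(7), E, sqrt(11), sqrt(15), sqrt(19), 10, 32.36, 39, 92, 92]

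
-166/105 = -1 - 61/105 ≈ -1.58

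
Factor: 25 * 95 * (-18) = -1 * 2^1 * 3^2 * 5^3 * 19^1 = -42750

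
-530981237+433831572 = -97149665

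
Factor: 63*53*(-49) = -1*3^2*7^3*53^1 = -163611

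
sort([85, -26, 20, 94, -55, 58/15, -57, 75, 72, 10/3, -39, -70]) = [-70, -57, -55, -39, -26, 10/3, 58/15, 20, 72, 75, 85, 94]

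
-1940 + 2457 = 517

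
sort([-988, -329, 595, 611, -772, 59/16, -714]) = [-988, -772, -714, -329, 59/16, 595, 611]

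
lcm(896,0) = 0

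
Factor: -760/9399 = -1*2^3*3^(-1)*5^1*13^(-1)*19^1*241^(-1)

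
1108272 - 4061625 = -2953353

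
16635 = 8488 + 8147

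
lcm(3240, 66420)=132840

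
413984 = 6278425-5864441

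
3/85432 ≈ 0.0000351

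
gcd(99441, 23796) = 9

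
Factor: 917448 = 2^3*3^1*7^1*43^1*127^1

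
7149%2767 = 1615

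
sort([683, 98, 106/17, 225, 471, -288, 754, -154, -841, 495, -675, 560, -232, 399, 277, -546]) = [-841, -675, -546, -288, -232, -154, 106/17, 98, 225, 277, 399, 471, 495, 560, 683, 754]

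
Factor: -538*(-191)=2^1*191^1*269^1=102758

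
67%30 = 7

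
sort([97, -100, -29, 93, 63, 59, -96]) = [-100, -96, -29, 59, 63, 93, 97]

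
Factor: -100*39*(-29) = 2^2*3^1*5^2*13^1*29^1 = 113100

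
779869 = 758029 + 21840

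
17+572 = 589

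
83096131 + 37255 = 83133386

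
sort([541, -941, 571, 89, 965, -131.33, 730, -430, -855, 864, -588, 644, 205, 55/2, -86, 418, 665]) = [-941, -855, -588, -430, -131.33, -86, 55/2, 89, 205, 418, 541, 571, 644, 665, 730, 864, 965]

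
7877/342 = 23 + 11/342 ≈ 23.03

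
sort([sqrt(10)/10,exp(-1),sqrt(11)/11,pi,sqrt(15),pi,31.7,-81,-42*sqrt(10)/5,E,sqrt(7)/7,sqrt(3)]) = [-81,-42*sqrt(10)/5,sqrt(11)/11,sqrt(10)/10,exp(-1),sqrt(7)/7,sqrt(3),E,pi,pi,sqrt(15),31.7]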